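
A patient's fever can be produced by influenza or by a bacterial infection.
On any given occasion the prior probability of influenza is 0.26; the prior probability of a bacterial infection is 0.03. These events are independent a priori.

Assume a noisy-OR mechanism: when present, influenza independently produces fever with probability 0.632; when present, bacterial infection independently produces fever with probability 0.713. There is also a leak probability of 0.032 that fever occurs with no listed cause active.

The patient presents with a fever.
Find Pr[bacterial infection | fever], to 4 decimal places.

Under noisy-OR, P(fever | causes) = 1 − (1−0.032)·∏(1−qᵢ) over the active causes.
Weight on bacterial infection=true, given the evidence: 0.016032 + 0.007003 = 0.023035
Normalizer over all consistent configurations: 0.032*0.74*0.97 + 0.722184*0.74*0.03 + 0.643776*0.26*0.97 + 0.897764*0.26*0.03 = 0.208365
Posterior = 0.023035 / 0.208365 ≈ 0.1106

Pr[bacterial infection | fever] ≈ 0.1106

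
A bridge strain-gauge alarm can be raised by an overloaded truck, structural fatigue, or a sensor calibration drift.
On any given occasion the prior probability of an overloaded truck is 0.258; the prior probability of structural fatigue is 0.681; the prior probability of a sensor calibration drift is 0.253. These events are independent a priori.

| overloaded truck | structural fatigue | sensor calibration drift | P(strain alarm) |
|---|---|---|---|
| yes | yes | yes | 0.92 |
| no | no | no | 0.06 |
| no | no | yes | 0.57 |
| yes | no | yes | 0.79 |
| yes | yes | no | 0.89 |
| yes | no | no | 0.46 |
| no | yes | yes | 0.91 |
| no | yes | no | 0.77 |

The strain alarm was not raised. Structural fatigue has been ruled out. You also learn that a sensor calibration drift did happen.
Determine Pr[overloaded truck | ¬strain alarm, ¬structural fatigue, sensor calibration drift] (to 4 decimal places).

P(¬strain alarm | ¬structural fatigue, sensor calibration drift) = 0.43*0.742 + 0.21*0.258 = 0.319060 + 0.054180 = 0.373240
The overloaded truck-present share is 0.21*0.258 = 0.054180.
So P(overloaded truck | ¬strain alarm, ¬structural fatigue, sensor calibration drift) = 0.054180/0.373240 ≈ 0.1452.

Pr[overloaded truck | ¬strain alarm, ¬structural fatigue, sensor calibration drift] ≈ 0.1452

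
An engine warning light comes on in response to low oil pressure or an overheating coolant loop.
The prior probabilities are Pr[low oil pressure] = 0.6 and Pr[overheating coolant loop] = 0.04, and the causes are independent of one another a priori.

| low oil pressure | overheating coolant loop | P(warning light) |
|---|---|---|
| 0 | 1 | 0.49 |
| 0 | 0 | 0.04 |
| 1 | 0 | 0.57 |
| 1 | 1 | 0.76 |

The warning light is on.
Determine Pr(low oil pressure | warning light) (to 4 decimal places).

Sum P(warning light|·) weighted by the priors over the 4 (low oil pressure, overheating coolant loop) configurations:
  P(warning light) = 0.04·0.4·0.96 + 0.49·0.4·0.04 + 0.57·0.6·0.96 + 0.76·0.6·0.04
        = 0.015360 + 0.007840 + 0.328320 + 0.018240 = 0.369760
Configurations with low oil pressure contribute 0.346560, so
  P(low oil pressure | warning light) = 0.346560 / 0.369760 ≈ 0.9373

Pr(low oil pressure | warning light) ≈ 0.9373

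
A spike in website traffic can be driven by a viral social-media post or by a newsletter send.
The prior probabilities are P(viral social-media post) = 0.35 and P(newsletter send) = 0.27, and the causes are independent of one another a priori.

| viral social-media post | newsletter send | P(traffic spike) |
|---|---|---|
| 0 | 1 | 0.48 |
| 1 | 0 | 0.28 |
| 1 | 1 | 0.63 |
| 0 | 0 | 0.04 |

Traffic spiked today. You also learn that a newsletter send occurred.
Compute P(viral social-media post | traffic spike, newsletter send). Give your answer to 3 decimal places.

P(traffic spike | newsletter send) = 0.48×0.65 + 0.63×0.35 = 0.312000 + 0.220500 = 0.532500
Of this, 0.220500 comes from 0.63×0.35 (the viral social-media post=true cases).
So P(viral social-media post | traffic spike, newsletter send) = 0.220500/0.532500 ≈ 0.414.

P(viral social-media post | traffic spike, newsletter send) ≈ 0.414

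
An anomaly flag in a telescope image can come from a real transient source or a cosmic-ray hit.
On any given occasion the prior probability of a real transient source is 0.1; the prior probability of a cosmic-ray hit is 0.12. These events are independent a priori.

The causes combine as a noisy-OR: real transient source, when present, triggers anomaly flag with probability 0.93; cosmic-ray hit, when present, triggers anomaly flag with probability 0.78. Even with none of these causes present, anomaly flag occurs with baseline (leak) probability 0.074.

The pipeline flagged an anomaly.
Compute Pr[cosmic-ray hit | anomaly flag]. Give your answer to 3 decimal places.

Pr[cosmic-ray hit | anomaly flag] ≈ 0.410

Under noisy-OR, P(anomaly flag | causes) = 1 − (1−0.074)·∏(1−qᵢ) over the active causes.
Weight on cosmic-ray hit=true, given the evidence: 0.085998 + 0.011829 = 0.097827
Denominator P(anomaly flag): 0.074*0.9*0.88 + 0.79628*0.9*0.12 + 0.93518*0.1*0.88 + 0.98574*0.1*0.12 = 0.238731
Posterior = 0.097827 / 0.238731 ≈ 0.410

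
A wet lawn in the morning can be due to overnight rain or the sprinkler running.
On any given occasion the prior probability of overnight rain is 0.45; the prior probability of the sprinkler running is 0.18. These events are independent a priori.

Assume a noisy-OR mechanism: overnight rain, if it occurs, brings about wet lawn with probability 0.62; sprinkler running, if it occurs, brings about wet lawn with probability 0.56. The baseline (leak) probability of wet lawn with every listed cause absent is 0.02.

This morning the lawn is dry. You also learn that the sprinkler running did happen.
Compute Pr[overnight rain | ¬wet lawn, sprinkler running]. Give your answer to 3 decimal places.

Under noisy-OR, P(wet lawn | causes) = 1 − (1−0.02)·∏(1−qᵢ) over the active causes.
P(¬wet lawn | sprinkler running) = 0.4312*0.55 + 0.163856*0.45 = 0.237160 + 0.073735 = 0.310895
The overnight rain-present share is 0.163856*0.45 = 0.073735.
So P(overnight rain | ¬wet lawn, sprinkler running) = 0.073735/0.310895 ≈ 0.237.

Pr[overnight rain | ¬wet lawn, sprinkler running] ≈ 0.237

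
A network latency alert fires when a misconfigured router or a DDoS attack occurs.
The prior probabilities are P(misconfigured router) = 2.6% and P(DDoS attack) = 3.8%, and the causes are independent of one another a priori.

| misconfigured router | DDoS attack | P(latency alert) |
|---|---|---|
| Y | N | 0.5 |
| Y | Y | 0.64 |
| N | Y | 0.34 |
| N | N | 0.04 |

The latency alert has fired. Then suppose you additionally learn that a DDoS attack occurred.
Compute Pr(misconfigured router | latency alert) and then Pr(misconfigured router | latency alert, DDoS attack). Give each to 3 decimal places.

P(latency alert) = 0.04×0.974×0.962 + 0.34×0.974×0.038 + 0.5×0.026×0.962 + 0.64×0.026×0.038 = 0.037480 + 0.012584 + 0.012506 + 0.000632 = 0.063202
Of this, 0.013138 comes from 0.012506 + 0.000632 (the misconfigured router=true cases).
So P(misconfigured router | latency alert) = 0.013138/0.063202 ≈ 0.208.

Now also conditioning on DDoS attack=true:
Enumerate both values of misconfigured router and weight by the priors:
  P(latency alert | DDoS attack) = 0.34·0.974 + 0.64·0.026
        = 0.331160 + 0.016640 = 0.347800
Keeping only the misconfigured router-present terms gives 0.016640, so
  P(misconfigured router | latency alert, DDoS attack) = 0.016640 / 0.347800 ≈ 0.048
— DDoS attack explains away the evidence for misconfigured router.

Pr(misconfigured router | latency alert) ≈ 0.208; Pr(misconfigured router | latency alert, DDoS attack) ≈ 0.048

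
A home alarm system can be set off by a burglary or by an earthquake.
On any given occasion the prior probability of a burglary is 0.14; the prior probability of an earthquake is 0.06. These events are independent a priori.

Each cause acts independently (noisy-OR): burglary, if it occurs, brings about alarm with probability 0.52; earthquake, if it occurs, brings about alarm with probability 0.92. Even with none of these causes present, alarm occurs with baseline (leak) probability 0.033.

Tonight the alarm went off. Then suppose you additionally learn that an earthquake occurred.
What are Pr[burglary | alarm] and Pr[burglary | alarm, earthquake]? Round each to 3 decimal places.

Under noisy-OR, P(alarm | causes) = 1 − (1−0.033)·∏(1−qᵢ) over the active causes.
For the numerator, keep only burglary=true terms: 0.070517 + 0.008088 = 0.078605
Denominator P(alarm): 0.033·0.86·0.94 + 0.92264·0.86·0.06 + 0.53584·0.14·0.94 + 0.962867·0.14·0.06 = 0.152890
Posterior = 0.078605 / 0.152890 ≈ 0.514

With the extra evidence:
Sum P(alarm|·) weighted by the priors over both values of burglary:
  P(alarm | earthquake) = 0.92264·0.86 + 0.962867·0.14
        = 0.793470 + 0.134801 = 0.928271
The terms with burglary present sum to 0.134801, so
  P(burglary | alarm, earthquake) = 0.134801 / 0.928271 ≈ 0.145

Pr[burglary | alarm] ≈ 0.514; Pr[burglary | alarm, earthquake] ≈ 0.145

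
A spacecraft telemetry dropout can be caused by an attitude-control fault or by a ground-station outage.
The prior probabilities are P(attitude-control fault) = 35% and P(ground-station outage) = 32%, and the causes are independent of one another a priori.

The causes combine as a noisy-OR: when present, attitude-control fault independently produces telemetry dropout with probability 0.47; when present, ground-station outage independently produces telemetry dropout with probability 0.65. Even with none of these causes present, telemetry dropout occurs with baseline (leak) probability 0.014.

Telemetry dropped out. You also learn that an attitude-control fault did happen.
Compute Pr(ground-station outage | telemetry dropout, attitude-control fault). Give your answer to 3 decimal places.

Under noisy-OR, P(telemetry dropout | causes) = 1 − (1−0.014)·∏(1−qᵢ) over the active causes.
By total probability over both values of ground-station outage:
  P(telemetry dropout | attitude-control fault) = 0.47742×0.68 + 0.817097×0.32
        = 0.324646 + 0.261471 = 0.586117
Keeping only the ground-station outage-present terms gives 0.261471, so
  P(ground-station outage | telemetry dropout, attitude-control fault) = 0.261471 / 0.586117 ≈ 0.446

Pr(ground-station outage | telemetry dropout, attitude-control fault) ≈ 0.446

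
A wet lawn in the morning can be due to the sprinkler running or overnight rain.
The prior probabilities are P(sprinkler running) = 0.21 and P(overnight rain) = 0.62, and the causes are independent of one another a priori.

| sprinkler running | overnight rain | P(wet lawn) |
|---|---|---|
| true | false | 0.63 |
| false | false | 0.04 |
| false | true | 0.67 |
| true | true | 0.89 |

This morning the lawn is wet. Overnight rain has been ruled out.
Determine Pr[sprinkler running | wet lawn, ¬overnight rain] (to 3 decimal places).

Enumerate both values of sprinkler running and weight by the priors:
  P(wet lawn | ¬overnight rain) = 0.04·0.79 + 0.63·0.21
        = 0.031600 + 0.132300 = 0.163900
Configurations with sprinkler running contribute 0.132300, so
  P(sprinkler running | wet lawn, ¬overnight rain) = 0.132300 / 0.163900 ≈ 0.807

Pr[sprinkler running | wet lawn, ¬overnight rain] ≈ 0.807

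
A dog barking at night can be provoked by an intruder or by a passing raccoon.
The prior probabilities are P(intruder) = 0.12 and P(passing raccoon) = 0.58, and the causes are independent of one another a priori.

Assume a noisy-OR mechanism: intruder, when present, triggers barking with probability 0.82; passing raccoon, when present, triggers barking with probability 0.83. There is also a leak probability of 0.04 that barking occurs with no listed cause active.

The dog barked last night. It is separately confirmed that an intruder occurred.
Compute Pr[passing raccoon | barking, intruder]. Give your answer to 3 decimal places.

Under noisy-OR, P(barking | causes) = 1 − (1−0.04)·∏(1−qᵢ) over the active causes.
Weight on passing raccoon=true, given the evidence: 0.970624·0.58 = 0.562962
Normalizer over all consistent configurations: 0.8272·0.42 + 0.970624·0.58 = 0.910386
P(passing raccoon | barking, intruder) = 0.562962/0.910386 ≈ 0.618

Pr[passing raccoon | barking, intruder] ≈ 0.618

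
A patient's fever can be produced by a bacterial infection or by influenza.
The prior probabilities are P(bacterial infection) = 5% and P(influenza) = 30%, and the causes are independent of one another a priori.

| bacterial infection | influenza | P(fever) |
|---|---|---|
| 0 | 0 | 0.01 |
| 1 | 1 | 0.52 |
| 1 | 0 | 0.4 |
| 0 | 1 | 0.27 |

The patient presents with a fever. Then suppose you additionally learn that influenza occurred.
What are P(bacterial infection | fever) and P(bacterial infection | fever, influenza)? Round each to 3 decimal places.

Weight on bacterial infection=true, given the evidence: 0.014000 + 0.007800 = 0.021800
The normalizing constant is 0.01×0.95×0.7 + 0.27×0.95×0.3 + 0.4×0.05×0.7 + 0.52×0.05×0.3 = 0.105400
P(bacterial infection | fever) = 0.021800/0.105400 ≈ 0.207

Now condition on the additional information:
Sum P(fever|·) weighted by the priors over both values of bacterial infection:
  P(fever | influenza) = 0.27×0.95 + 0.52×0.05
        = 0.256500 + 0.026000 = 0.282500
Configurations with bacterial infection contribute 0.026000, so
  P(bacterial infection | fever, influenza) = 0.026000 / 0.282500 ≈ 0.092

P(bacterial infection | fever) ≈ 0.207; P(bacterial infection | fever, influenza) ≈ 0.092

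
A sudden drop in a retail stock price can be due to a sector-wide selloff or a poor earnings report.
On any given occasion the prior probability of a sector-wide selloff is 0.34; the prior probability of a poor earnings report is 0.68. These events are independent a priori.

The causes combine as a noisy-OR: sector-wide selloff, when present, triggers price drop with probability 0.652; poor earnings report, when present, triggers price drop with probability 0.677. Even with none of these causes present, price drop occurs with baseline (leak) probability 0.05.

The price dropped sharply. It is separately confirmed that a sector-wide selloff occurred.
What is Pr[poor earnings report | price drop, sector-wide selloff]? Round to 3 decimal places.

Under noisy-OR, P(price drop | causes) = 1 − (1−0.05)·∏(1−qᵢ) over the active causes.
Enumerate both values of poor earnings report and weight by the priors:
  P(price drop | sector-wide selloff) = 0.6694*0.32 + 0.893216*0.68
        = 0.214208 + 0.607387 = 0.821595
Keeping only the poor earnings report-present terms gives 0.607387, so
  P(poor earnings report | price drop, sector-wide selloff) = 0.607387 / 0.821595 ≈ 0.739

Pr[poor earnings report | price drop, sector-wide selloff] ≈ 0.739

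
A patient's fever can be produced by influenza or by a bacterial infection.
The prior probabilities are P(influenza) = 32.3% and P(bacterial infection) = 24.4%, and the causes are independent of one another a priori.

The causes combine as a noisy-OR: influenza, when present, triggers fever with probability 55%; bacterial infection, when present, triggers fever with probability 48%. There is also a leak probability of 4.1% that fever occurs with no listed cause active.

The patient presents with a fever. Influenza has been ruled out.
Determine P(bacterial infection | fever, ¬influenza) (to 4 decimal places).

Under noisy-OR, P(fever | causes) = 1 − (1−0.041)·∏(1−qᵢ) over the active causes.
Numerator (weight on configurations with bacterial infection): 0.50132*0.244 = 0.122322
Denominator P(fever | ¬influenza): 0.041*0.756 + 0.50132*0.244 = 0.153318
P(bacterial infection | fever, ¬influenza) = 0.122322/0.153318 ≈ 0.7978

P(bacterial infection | fever, ¬influenza) ≈ 0.7978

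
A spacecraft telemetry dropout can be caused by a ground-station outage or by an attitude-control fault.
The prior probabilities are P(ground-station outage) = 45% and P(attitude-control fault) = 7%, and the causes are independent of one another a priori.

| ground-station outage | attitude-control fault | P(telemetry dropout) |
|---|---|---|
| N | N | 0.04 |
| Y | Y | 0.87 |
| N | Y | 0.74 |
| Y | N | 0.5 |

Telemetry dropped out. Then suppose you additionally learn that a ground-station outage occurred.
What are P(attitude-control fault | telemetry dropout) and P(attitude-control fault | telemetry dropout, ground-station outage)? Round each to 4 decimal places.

Weight on attitude-control fault=true, given the evidence: 0.028490 + 0.027405 = 0.055895
The normalizing constant is 0.04·0.55·0.93 + 0.74·0.55·0.07 + 0.5·0.45·0.93 + 0.87·0.45·0.07 = 0.285605
Posterior = 0.055895 / 0.285605 ≈ 0.1957

Now condition on the additional information:
Numerator (weight on configurations with attitude-control fault): 0.87*0.07 = 0.060900
Denominator P(telemetry dropout | ground-station outage): 0.5*0.93 + 0.87*0.07 = 0.525900
Posterior = 0.060900 / 0.525900 ≈ 0.1158
— ground-station outage explains away the evidence for attitude-control fault.

P(attitude-control fault | telemetry dropout) ≈ 0.1957; P(attitude-control fault | telemetry dropout, ground-station outage) ≈ 0.1158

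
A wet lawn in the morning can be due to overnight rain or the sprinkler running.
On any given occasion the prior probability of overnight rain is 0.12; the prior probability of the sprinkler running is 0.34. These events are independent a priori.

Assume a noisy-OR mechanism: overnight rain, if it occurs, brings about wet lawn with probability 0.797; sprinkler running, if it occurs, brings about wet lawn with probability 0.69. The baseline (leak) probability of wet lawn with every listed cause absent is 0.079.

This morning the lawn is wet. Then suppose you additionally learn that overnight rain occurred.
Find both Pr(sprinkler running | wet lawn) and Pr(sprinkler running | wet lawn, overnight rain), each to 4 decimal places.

Pr(sprinkler running | wet lawn) ≈ 0.6958; Pr(sprinkler running | wet lawn, overnight rain) ≈ 0.3738

Under noisy-OR, P(wet lawn | causes) = 1 − (1−0.079)·∏(1−qᵢ) over the active causes.
P(wet lawn) = 0.079·0.88·0.66 + 0.71449·0.88·0.34 + 0.813037·0.12·0.66 + 0.942041·0.12·0.34 = 0.045883 + 0.213775 + 0.064393 + 0.038435 = 0.362486
Of this, 0.252210 comes from 0.213775 + 0.038435 (the sprinkler running=true cases).
So P(sprinkler running | wet lawn) = 0.252210/0.362486 ≈ 0.6958.

Now condition on the additional information:
P(wet lawn | overnight rain) = 0.813037×0.66 + 0.942041×0.34 = 0.536604 + 0.320294 = 0.856898
The sprinkler running-present share is 0.942041×0.34 = 0.320294.
P(sprinkler running | wet lawn, overnight rain) = 0.320294 / 0.856898 ≈ 0.3738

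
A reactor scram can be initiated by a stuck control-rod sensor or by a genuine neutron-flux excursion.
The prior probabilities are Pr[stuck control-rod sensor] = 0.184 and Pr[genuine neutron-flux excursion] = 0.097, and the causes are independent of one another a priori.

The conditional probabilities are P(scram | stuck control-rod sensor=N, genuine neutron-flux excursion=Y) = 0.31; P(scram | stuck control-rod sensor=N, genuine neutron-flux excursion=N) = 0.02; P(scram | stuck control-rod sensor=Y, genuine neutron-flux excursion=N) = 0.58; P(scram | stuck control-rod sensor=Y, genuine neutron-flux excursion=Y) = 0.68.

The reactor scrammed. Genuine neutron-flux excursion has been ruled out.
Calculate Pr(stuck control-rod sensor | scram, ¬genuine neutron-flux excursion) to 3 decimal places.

Sum P(scram|·) weighted by the priors over both values of stuck control-rod sensor:
  P(scram | ¬genuine neutron-flux excursion) = 0.02×0.816 + 0.58×0.184
        = 0.016320 + 0.106720 = 0.123040
The terms with stuck control-rod sensor present sum to 0.106720, so
  P(stuck control-rod sensor | scram, ¬genuine neutron-flux excursion) = 0.106720 / 0.123040 ≈ 0.867

Pr(stuck control-rod sensor | scram, ¬genuine neutron-flux excursion) ≈ 0.867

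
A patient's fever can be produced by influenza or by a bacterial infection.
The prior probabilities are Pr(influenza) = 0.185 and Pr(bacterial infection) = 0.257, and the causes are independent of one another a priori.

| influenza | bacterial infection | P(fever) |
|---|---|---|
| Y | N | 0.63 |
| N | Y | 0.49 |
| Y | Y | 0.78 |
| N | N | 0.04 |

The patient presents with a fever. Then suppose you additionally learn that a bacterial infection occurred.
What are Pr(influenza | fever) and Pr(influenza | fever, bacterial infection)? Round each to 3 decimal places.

Pr(influenza | fever) ≈ 0.494; Pr(influenza | fever, bacterial infection) ≈ 0.265

Weight on influenza=true, given the evidence: 0.086597 + 0.037085 = 0.123682
The normalizing constant is 0.04·0.815·0.743 + 0.49·0.815·0.257 + 0.63·0.185·0.743 + 0.78·0.185·0.257 = 0.250537
P(influenza | fever) = 0.123682/0.250537 ≈ 0.494

Now condition on the additional information:
Sum P(fever|·) weighted by the priors over both values of influenza:
  P(fever | bacterial infection) = 0.49·0.815 + 0.78·0.185
        = 0.399350 + 0.144300 = 0.543650
Keeping only the influenza-present terms gives 0.144300, so
  P(influenza | fever, bacterial infection) = 0.144300 / 0.543650 ≈ 0.265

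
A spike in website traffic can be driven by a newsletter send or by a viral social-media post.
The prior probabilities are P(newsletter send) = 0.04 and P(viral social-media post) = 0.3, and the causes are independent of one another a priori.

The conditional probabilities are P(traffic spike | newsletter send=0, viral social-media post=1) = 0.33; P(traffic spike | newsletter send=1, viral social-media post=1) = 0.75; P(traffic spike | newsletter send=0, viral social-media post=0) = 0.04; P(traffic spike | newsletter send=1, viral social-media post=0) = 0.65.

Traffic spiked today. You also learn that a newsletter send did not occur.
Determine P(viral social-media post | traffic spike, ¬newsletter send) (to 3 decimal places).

Numerator (weight on configurations with viral social-media post): 0.33·0.3 = 0.099000
Denominator P(traffic spike | ¬newsletter send): 0.04·0.7 + 0.33·0.3 = 0.127000
Posterior = 0.099000 / 0.127000 ≈ 0.780

P(viral social-media post | traffic spike, ¬newsletter send) ≈ 0.780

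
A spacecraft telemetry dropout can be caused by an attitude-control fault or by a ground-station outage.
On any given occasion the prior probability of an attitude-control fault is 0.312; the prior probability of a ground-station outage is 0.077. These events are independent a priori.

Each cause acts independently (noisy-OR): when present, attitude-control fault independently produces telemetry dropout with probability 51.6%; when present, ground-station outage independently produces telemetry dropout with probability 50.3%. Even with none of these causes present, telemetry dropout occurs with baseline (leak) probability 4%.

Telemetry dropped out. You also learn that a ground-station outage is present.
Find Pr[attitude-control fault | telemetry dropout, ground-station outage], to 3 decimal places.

Pr[attitude-control fault | telemetry dropout, ground-station outage] ≈ 0.400

Under noisy-OR, P(telemetry dropout | causes) = 1 − (1−0.04)·∏(1−qᵢ) over the active causes.
Numerator (weight on configurations with attitude-control fault): 0.769074×0.312 = 0.239951
Denominator P(telemetry dropout | ground-station outage): 0.52288×0.688 + 0.769074×0.312 = 0.599692
Posterior = 0.239951 / 0.599692 ≈ 0.400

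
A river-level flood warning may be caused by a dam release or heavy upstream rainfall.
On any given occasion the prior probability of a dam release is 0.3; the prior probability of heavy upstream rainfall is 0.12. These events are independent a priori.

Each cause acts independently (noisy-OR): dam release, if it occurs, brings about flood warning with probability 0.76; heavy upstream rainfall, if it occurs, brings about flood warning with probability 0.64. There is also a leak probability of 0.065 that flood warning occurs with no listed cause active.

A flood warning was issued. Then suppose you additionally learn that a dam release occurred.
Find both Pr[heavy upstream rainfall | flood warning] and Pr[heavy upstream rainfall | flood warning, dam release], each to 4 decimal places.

Under noisy-OR, P(flood warning | causes) = 1 − (1−0.065)·∏(1−qᵢ) over the active causes.
P(flood warning) = 0.065·0.7·0.88 + 0.6634·0.7·0.12 + 0.7756·0.3·0.88 + 0.919216·0.3·0.12 = 0.040040 + 0.055726 + 0.204758 + 0.033092 = 0.333616
Of this, 0.088818 comes from 0.055726 + 0.033092 (the heavy upstream rainfall=true cases).
So P(heavy upstream rainfall | flood warning) = 0.088818/0.333616 ≈ 0.2662.

Now condition on the additional information:
Weight on heavy upstream rainfall=true, given the evidence: 0.919216×0.12 = 0.110306
Denominator P(flood warning | dam release): 0.7756×0.88 + 0.919216×0.12 = 0.792834
Posterior = 0.110306 / 0.792834 ≈ 0.1391
Conditioning on dam release lowers the posterior on heavy upstream rainfall: the classic explaining-away effect in a common-effect structure.

Pr[heavy upstream rainfall | flood warning] ≈ 0.2662; Pr[heavy upstream rainfall | flood warning, dam release] ≈ 0.1391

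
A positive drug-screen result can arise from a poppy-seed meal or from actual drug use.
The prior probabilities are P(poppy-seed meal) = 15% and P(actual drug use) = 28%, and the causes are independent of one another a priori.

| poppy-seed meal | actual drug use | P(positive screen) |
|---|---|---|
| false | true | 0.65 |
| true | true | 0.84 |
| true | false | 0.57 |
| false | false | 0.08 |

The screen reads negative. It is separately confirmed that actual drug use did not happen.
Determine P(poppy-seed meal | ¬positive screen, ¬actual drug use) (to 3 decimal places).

P(¬positive screen | ¬actual drug use) = 0.92·0.85 + 0.43·0.15 = 0.782000 + 0.064500 = 0.846500
The poppy-seed meal-present share is 0.43·0.15 = 0.064500.
P(poppy-seed meal | ¬positive screen, ¬actual drug use) = 0.064500 / 0.846500 ≈ 0.076

P(poppy-seed meal | ¬positive screen, ¬actual drug use) ≈ 0.076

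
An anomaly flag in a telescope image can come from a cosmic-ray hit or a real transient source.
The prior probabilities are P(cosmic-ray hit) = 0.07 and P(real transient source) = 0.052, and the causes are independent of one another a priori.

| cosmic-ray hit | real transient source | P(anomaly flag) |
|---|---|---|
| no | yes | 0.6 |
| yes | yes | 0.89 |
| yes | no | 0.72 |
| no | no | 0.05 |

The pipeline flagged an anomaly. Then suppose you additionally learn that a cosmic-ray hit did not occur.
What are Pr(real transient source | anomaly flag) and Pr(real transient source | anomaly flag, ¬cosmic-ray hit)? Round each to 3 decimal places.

For the numerator, keep only real transient source=true terms: 0.029016 + 0.003240 = 0.032256
Normalizer over all consistent configurations: 0.05·0.93·0.948 + 0.6·0.93·0.052 + 0.72·0.07·0.948 + 0.89·0.07·0.052 = 0.124117
P(real transient source | anomaly flag) = 0.032256/0.124117 ≈ 0.260

Now condition on the additional information:
For the numerator, keep only real transient source=true terms: 0.6*0.052 = 0.031200
Normalizer over all consistent configurations: 0.05*0.948 + 0.6*0.052 = 0.078600
P(real transient source | anomaly flag, ¬cosmic-ray hit) = 0.031200/0.078600 ≈ 0.397
With cosmic-ray hit excluded, real transient source must carry more of the explanatory weight for the anomaly flag.

Pr(real transient source | anomaly flag) ≈ 0.260; Pr(real transient source | anomaly flag, ¬cosmic-ray hit) ≈ 0.397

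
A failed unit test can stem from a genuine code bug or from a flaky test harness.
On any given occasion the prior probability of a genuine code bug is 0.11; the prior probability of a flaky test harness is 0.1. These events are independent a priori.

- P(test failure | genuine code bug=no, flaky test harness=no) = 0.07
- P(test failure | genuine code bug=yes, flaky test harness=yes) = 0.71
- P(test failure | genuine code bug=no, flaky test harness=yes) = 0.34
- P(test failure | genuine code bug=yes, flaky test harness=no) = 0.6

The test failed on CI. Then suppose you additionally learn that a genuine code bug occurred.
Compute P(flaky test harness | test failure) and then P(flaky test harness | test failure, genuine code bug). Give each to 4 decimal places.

P(flaky test harness | test failure) ≈ 0.2479; P(flaky test harness | test failure, genuine code bug) ≈ 0.1162

Weight on flaky test harness=true, given the evidence: 0.030260 + 0.007810 = 0.038070
The normalizing constant is 0.07*0.89*0.9 + 0.34*0.89*0.1 + 0.6*0.11*0.9 + 0.71*0.11*0.1 = 0.153540
Posterior = 0.038070 / 0.153540 ≈ 0.2479

Now also conditioning on genuine code bug=true:
Sum P(test failure|·) weighted by the priors over both values of flaky test harness:
  P(test failure | genuine code bug) = 0.6·0.9 + 0.71·0.1
        = 0.540000 + 0.071000 = 0.611000
The terms with flaky test harness present sum to 0.071000, so
  P(flaky test harness | test failure, genuine code bug) = 0.071000 / 0.611000 ≈ 0.1162
The drop from 0.2479 to 0.1162 is the explaining-away (discounting) effect.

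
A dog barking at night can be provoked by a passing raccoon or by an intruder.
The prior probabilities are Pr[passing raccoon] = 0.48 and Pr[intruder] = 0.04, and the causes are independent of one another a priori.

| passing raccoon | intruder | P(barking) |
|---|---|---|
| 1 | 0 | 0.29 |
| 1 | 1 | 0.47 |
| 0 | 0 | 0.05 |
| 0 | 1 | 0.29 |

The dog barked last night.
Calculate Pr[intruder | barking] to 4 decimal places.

P(barking) = 0.05×0.52×0.96 + 0.29×0.52×0.04 + 0.29×0.48×0.96 + 0.47×0.48×0.04 = 0.024960 + 0.006032 + 0.133632 + 0.009024 = 0.173648
Restricting to configurations with intruder present: 0.006032 + 0.009024 = 0.015056.
Hence the posterior is 0.015056/0.173648 ≈ 0.0867.

Pr[intruder | barking] ≈ 0.0867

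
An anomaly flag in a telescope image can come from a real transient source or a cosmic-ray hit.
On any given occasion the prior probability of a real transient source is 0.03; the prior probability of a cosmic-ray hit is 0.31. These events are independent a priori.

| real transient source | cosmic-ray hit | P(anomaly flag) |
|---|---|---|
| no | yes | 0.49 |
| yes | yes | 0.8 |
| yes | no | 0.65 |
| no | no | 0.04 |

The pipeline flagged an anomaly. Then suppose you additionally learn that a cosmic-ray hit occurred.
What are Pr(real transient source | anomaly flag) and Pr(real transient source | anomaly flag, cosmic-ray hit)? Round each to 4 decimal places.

P(anomaly flag) = 0.04·0.97·0.69 + 0.49·0.97·0.31 + 0.65·0.03·0.69 + 0.8·0.03·0.31 = 0.026772 + 0.147343 + 0.013455 + 0.007440 = 0.195010
The real transient source-present share is 0.013455 + 0.007440 = 0.020895.
Hence the posterior is 0.020895/0.195010 ≈ 0.1071.

Now condition on the additional information:
Weight on real transient source=true, given the evidence: 0.8·0.03 = 0.024000
Denominator P(anomaly flag | cosmic-ray hit): 0.49·0.97 + 0.8·0.03 = 0.499300
Posterior = 0.024000 / 0.499300 ≈ 0.0481
The drop from 0.1071 to 0.0481 is the explaining-away (discounting) effect.

Pr(real transient source | anomaly flag) ≈ 0.1071; Pr(real transient source | anomaly flag, cosmic-ray hit) ≈ 0.0481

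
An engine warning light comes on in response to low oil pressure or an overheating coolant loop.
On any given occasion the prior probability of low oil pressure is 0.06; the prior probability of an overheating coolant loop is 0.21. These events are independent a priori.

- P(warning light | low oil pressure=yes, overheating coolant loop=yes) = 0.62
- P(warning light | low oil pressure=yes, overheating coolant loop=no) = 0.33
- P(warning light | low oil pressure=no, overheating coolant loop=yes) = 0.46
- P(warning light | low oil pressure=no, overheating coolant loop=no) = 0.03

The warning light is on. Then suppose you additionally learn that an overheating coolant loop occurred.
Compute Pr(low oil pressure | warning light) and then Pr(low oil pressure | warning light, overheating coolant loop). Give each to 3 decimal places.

Pr(low oil pressure | warning light) ≈ 0.172; Pr(low oil pressure | warning light, overheating coolant loop) ≈ 0.079

P(warning light) = 0.03*0.94*0.79 + 0.46*0.94*0.21 + 0.33*0.06*0.79 + 0.62*0.06*0.21 = 0.022278 + 0.090804 + 0.015642 + 0.007812 = 0.136536
Of this, 0.023454 comes from 0.015642 + 0.007812 (the low oil pressure=true cases).
So P(low oil pressure | warning light) = 0.023454/0.136536 ≈ 0.172.

Now also conditioning on overheating coolant loop=true:
For the numerator, keep only low oil pressure=true terms: 0.62*0.06 = 0.037200
Denominator P(warning light | overheating coolant loop): 0.46*0.94 + 0.62*0.06 = 0.469600
P(low oil pressure | warning light, overheating coolant loop) = 0.037200/0.469600 ≈ 0.079
The drop from 0.172 to 0.079 is the explaining-away (discounting) effect.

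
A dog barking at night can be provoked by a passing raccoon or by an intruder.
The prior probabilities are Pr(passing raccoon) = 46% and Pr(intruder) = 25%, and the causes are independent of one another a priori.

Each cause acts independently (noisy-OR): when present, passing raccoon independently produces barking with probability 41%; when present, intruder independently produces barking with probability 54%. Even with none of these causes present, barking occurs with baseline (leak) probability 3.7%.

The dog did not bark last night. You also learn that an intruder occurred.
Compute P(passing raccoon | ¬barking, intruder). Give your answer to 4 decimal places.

P(passing raccoon | ¬barking, intruder) ≈ 0.3345

Under noisy-OR, P(barking | causes) = 1 − (1−0.037)·∏(1−qᵢ) over the active causes.
By total probability over both values of passing raccoon:
  P(¬barking | intruder) = 0.44298·0.54 + 0.261358·0.46
        = 0.239209 + 0.120225 = 0.359434
Configurations with passing raccoon contribute 0.120225, so
  P(passing raccoon | ¬barking, intruder) = 0.120225 / 0.359434 ≈ 0.3345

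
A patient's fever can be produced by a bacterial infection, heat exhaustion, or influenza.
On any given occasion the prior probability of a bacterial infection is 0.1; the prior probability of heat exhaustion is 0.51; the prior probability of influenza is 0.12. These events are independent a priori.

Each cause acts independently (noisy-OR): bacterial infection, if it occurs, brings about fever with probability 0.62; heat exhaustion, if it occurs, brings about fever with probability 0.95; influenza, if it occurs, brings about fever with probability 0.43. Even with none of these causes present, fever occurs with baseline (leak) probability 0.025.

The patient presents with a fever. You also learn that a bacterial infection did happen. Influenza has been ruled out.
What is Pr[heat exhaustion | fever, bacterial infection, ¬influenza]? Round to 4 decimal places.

Under noisy-OR, P(fever | causes) = 1 − (1−0.025)·∏(1−qᵢ) over the active causes.
By total probability over both values of heat exhaustion:
  P(fever | bacterial infection, ¬influenza) = 0.6295×0.49 + 0.981475×0.51
        = 0.308455 + 0.500552 = 0.809007
Keeping only the heat exhaustion-present terms gives 0.500552, so
  P(heat exhaustion | fever, bacterial infection, ¬influenza) = 0.500552 / 0.809007 ≈ 0.6187

Pr[heat exhaustion | fever, bacterial infection, ¬influenza] ≈ 0.6187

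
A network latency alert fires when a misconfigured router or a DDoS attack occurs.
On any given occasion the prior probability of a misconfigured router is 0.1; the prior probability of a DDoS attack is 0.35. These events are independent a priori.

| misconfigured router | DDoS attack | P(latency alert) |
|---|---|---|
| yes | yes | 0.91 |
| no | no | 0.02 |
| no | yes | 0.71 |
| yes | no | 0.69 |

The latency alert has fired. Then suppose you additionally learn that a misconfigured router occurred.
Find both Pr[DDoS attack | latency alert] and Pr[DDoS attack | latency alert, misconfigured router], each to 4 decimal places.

Numerator (weight on configurations with DDoS attack): 0.223650 + 0.031850 = 0.255500
The normalizing constant is 0.02·0.9·0.65 + 0.71·0.9·0.35 + 0.69·0.1·0.65 + 0.91·0.1·0.35 = 0.312050
Posterior = 0.255500 / 0.312050 ≈ 0.8188

With the extra evidence:
Weight on DDoS attack=true, given the evidence: 0.91*0.35 = 0.318500
The normalizing constant is 0.69*0.65 + 0.91*0.35 = 0.767000
P(DDoS attack | latency alert, misconfigured router) = 0.318500/0.767000 ≈ 0.4153
This is intercausal reasoning (explaining away): once misconfigured router accounts for the latency alert, DDoS attack becomes less likely.

Pr[DDoS attack | latency alert] ≈ 0.8188; Pr[DDoS attack | latency alert, misconfigured router] ≈ 0.4153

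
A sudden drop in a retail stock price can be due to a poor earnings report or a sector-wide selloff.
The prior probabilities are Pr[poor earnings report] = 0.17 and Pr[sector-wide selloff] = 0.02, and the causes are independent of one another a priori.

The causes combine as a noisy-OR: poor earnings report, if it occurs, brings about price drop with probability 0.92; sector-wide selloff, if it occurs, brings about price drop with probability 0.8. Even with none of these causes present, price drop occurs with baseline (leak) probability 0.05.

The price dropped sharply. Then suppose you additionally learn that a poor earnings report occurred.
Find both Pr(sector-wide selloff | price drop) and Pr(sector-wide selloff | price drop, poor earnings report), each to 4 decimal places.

Under noisy-OR, P(price drop | causes) = 1 − (1−0.05)·∏(1−qᵢ) over the active causes.
Sum P(price drop|·) weighted by the priors over the 4 (poor earnings report, sector-wide selloff) configurations:
  P(price drop) = 0.05×0.83×0.98 + 0.81×0.83×0.02 + 0.924×0.17×0.98 + 0.9848×0.17×0.02
        = 0.040670 + 0.013446 + 0.153938 + 0.003348 = 0.211402
Configurations with sector-wide selloff contribute 0.016794, so
  P(sector-wide selloff | price drop) = 0.016794 / 0.211402 ≈ 0.0794

With the extra evidence:
Enumerate both values of sector-wide selloff and weight by the priors:
  P(price drop | poor earnings report) = 0.924·0.98 + 0.9848·0.02
        = 0.905520 + 0.019696 = 0.925216
Configurations with sector-wide selloff contribute 0.019696, so
  P(sector-wide selloff | price drop, poor earnings report) = 0.019696 / 0.925216 ≈ 0.0213

Pr(sector-wide selloff | price drop) ≈ 0.0794; Pr(sector-wide selloff | price drop, poor earnings report) ≈ 0.0213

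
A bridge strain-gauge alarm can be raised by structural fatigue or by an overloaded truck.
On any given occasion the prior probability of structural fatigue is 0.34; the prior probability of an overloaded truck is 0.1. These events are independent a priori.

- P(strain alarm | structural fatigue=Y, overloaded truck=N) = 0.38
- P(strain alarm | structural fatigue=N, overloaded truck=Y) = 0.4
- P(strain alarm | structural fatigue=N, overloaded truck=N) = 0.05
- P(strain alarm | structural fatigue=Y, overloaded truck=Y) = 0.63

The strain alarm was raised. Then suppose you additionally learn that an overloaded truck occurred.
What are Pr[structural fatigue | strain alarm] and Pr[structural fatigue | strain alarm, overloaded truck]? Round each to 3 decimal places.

Pr[structural fatigue | strain alarm] ≈ 0.711; Pr[structural fatigue | strain alarm, overloaded truck] ≈ 0.448

For the numerator, keep only structural fatigue=true terms: 0.116280 + 0.021420 = 0.137700
The normalizing constant is 0.05×0.66×0.9 + 0.4×0.66×0.1 + 0.38×0.34×0.9 + 0.63×0.34×0.1 = 0.193800
P(structural fatigue | strain alarm) = 0.137700/0.193800 ≈ 0.711

Now also conditioning on overloaded truck=true:
P(strain alarm | overloaded truck) = 0.4·0.66 + 0.63·0.34 = 0.264000 + 0.214200 = 0.478200
Of this, 0.214200 comes from 0.63·0.34 (the structural fatigue=true cases).
Hence the posterior is 0.214200/0.478200 ≈ 0.448.
This is intercausal reasoning (explaining away): once overloaded truck accounts for the strain alarm, structural fatigue becomes less likely.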